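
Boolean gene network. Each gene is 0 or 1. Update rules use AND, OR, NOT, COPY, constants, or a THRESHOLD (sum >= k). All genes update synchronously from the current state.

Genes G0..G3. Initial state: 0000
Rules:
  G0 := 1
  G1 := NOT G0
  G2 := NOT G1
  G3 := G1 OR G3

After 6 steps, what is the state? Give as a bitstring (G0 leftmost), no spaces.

Step 1: G0=1(const) G1=NOT G0=NOT 0=1 G2=NOT G1=NOT 0=1 G3=G1|G3=0|0=0 -> 1110
Step 2: G0=1(const) G1=NOT G0=NOT 1=0 G2=NOT G1=NOT 1=0 G3=G1|G3=1|0=1 -> 1001
Step 3: G0=1(const) G1=NOT G0=NOT 1=0 G2=NOT G1=NOT 0=1 G3=G1|G3=0|1=1 -> 1011
Step 4: G0=1(const) G1=NOT G0=NOT 1=0 G2=NOT G1=NOT 0=1 G3=G1|G3=0|1=1 -> 1011
Step 5: G0=1(const) G1=NOT G0=NOT 1=0 G2=NOT G1=NOT 0=1 G3=G1|G3=0|1=1 -> 1011
Step 6: G0=1(const) G1=NOT G0=NOT 1=0 G2=NOT G1=NOT 0=1 G3=G1|G3=0|1=1 -> 1011

1011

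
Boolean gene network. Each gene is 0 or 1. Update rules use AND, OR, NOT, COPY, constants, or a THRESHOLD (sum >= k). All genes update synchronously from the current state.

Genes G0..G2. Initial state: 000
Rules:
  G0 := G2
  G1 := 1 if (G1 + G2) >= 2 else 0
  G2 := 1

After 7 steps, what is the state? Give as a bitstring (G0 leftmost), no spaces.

Step 1: G0=G2=0 G1=(0+0>=2)=0 G2=1(const) -> 001
Step 2: G0=G2=1 G1=(0+1>=2)=0 G2=1(const) -> 101
Step 3: G0=G2=1 G1=(0+1>=2)=0 G2=1(const) -> 101
Step 4: G0=G2=1 G1=(0+1>=2)=0 G2=1(const) -> 101
Step 5: G0=G2=1 G1=(0+1>=2)=0 G2=1(const) -> 101
Step 6: G0=G2=1 G1=(0+1>=2)=0 G2=1(const) -> 101
Step 7: G0=G2=1 G1=(0+1>=2)=0 G2=1(const) -> 101

101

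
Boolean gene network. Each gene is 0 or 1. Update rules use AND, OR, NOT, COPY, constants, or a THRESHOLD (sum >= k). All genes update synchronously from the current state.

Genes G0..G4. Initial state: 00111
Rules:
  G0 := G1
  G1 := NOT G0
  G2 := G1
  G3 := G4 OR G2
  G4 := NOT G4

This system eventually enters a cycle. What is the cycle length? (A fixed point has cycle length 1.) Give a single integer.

Answer: 4

Derivation:
Step 0: 00111
Step 1: G0=G1=0 G1=NOT G0=NOT 0=1 G2=G1=0 G3=G4|G2=1|1=1 G4=NOT G4=NOT 1=0 -> 01010
Step 2: G0=G1=1 G1=NOT G0=NOT 0=1 G2=G1=1 G3=G4|G2=0|0=0 G4=NOT G4=NOT 0=1 -> 11101
Step 3: G0=G1=1 G1=NOT G0=NOT 1=0 G2=G1=1 G3=G4|G2=1|1=1 G4=NOT G4=NOT 1=0 -> 10110
Step 4: G0=G1=0 G1=NOT G0=NOT 1=0 G2=G1=0 G3=G4|G2=0|1=1 G4=NOT G4=NOT 0=1 -> 00011
Step 5: G0=G1=0 G1=NOT G0=NOT 0=1 G2=G1=0 G3=G4|G2=1|0=1 G4=NOT G4=NOT 1=0 -> 01010
State from step 5 equals state from step 1 -> cycle length 4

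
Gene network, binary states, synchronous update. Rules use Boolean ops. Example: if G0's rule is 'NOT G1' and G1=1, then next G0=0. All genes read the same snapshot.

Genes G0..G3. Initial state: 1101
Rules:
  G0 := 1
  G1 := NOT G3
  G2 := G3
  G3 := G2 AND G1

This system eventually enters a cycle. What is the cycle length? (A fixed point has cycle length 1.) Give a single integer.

Step 0: 1101
Step 1: G0=1(const) G1=NOT G3=NOT 1=0 G2=G3=1 G3=G2&G1=0&1=0 -> 1010
Step 2: G0=1(const) G1=NOT G3=NOT 0=1 G2=G3=0 G3=G2&G1=1&0=0 -> 1100
Step 3: G0=1(const) G1=NOT G3=NOT 0=1 G2=G3=0 G3=G2&G1=0&1=0 -> 1100
State from step 3 equals state from step 2 -> cycle length 1

Answer: 1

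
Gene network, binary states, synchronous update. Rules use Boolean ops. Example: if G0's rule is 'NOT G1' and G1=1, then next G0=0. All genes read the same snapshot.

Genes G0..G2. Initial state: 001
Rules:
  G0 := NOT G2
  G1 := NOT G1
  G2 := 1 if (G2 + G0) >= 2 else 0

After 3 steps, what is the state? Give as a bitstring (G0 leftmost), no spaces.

Step 1: G0=NOT G2=NOT 1=0 G1=NOT G1=NOT 0=1 G2=(1+0>=2)=0 -> 010
Step 2: G0=NOT G2=NOT 0=1 G1=NOT G1=NOT 1=0 G2=(0+0>=2)=0 -> 100
Step 3: G0=NOT G2=NOT 0=1 G1=NOT G1=NOT 0=1 G2=(0+1>=2)=0 -> 110

110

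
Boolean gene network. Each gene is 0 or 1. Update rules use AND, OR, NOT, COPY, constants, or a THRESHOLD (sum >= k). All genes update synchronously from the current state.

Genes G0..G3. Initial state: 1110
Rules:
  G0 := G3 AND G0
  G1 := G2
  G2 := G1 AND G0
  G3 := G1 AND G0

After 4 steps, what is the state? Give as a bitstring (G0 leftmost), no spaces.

Step 1: G0=G3&G0=0&1=0 G1=G2=1 G2=G1&G0=1&1=1 G3=G1&G0=1&1=1 -> 0111
Step 2: G0=G3&G0=1&0=0 G1=G2=1 G2=G1&G0=1&0=0 G3=G1&G0=1&0=0 -> 0100
Step 3: G0=G3&G0=0&0=0 G1=G2=0 G2=G1&G0=1&0=0 G3=G1&G0=1&0=0 -> 0000
Step 4: G0=G3&G0=0&0=0 G1=G2=0 G2=G1&G0=0&0=0 G3=G1&G0=0&0=0 -> 0000

0000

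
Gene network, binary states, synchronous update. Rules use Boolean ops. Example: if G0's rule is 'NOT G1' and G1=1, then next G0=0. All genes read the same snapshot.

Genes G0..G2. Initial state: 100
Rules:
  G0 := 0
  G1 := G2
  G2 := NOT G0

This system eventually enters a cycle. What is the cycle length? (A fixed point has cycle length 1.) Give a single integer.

Step 0: 100
Step 1: G0=0(const) G1=G2=0 G2=NOT G0=NOT 1=0 -> 000
Step 2: G0=0(const) G1=G2=0 G2=NOT G0=NOT 0=1 -> 001
Step 3: G0=0(const) G1=G2=1 G2=NOT G0=NOT 0=1 -> 011
Step 4: G0=0(const) G1=G2=1 G2=NOT G0=NOT 0=1 -> 011
State from step 4 equals state from step 3 -> cycle length 1

Answer: 1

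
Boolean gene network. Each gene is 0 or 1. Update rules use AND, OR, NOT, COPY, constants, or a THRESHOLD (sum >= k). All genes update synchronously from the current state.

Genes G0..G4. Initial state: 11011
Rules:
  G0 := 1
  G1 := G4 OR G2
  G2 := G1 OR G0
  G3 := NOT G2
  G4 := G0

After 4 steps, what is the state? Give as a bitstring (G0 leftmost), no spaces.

Step 1: G0=1(const) G1=G4|G2=1|0=1 G2=G1|G0=1|1=1 G3=NOT G2=NOT 0=1 G4=G0=1 -> 11111
Step 2: G0=1(const) G1=G4|G2=1|1=1 G2=G1|G0=1|1=1 G3=NOT G2=NOT 1=0 G4=G0=1 -> 11101
Step 3: G0=1(const) G1=G4|G2=1|1=1 G2=G1|G0=1|1=1 G3=NOT G2=NOT 1=0 G4=G0=1 -> 11101
Step 4: G0=1(const) G1=G4|G2=1|1=1 G2=G1|G0=1|1=1 G3=NOT G2=NOT 1=0 G4=G0=1 -> 11101

11101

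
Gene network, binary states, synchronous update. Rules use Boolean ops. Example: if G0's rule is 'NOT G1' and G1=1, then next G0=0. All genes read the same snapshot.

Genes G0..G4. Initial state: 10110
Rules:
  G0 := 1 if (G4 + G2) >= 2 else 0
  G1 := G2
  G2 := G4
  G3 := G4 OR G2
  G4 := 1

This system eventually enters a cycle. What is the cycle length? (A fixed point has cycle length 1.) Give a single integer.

Step 0: 10110
Step 1: G0=(0+1>=2)=0 G1=G2=1 G2=G4=0 G3=G4|G2=0|1=1 G4=1(const) -> 01011
Step 2: G0=(1+0>=2)=0 G1=G2=0 G2=G4=1 G3=G4|G2=1|0=1 G4=1(const) -> 00111
Step 3: G0=(1+1>=2)=1 G1=G2=1 G2=G4=1 G3=G4|G2=1|1=1 G4=1(const) -> 11111
Step 4: G0=(1+1>=2)=1 G1=G2=1 G2=G4=1 G3=G4|G2=1|1=1 G4=1(const) -> 11111
State from step 4 equals state from step 3 -> cycle length 1

Answer: 1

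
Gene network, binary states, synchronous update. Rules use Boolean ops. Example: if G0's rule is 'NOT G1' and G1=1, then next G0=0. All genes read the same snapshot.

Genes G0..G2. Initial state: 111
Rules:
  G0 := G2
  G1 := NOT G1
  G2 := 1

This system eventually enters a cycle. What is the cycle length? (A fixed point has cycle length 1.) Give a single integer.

Step 0: 111
Step 1: G0=G2=1 G1=NOT G1=NOT 1=0 G2=1(const) -> 101
Step 2: G0=G2=1 G1=NOT G1=NOT 0=1 G2=1(const) -> 111
State from step 2 equals state from step 0 -> cycle length 2

Answer: 2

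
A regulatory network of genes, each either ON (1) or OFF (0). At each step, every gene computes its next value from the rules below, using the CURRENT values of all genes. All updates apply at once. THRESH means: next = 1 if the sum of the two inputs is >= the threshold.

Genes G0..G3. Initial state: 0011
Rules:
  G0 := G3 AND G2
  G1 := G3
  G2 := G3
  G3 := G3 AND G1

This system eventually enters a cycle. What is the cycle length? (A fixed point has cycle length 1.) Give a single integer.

Step 0: 0011
Step 1: G0=G3&G2=1&1=1 G1=G3=1 G2=G3=1 G3=G3&G1=1&0=0 -> 1110
Step 2: G0=G3&G2=0&1=0 G1=G3=0 G2=G3=0 G3=G3&G1=0&1=0 -> 0000
Step 3: G0=G3&G2=0&0=0 G1=G3=0 G2=G3=0 G3=G3&G1=0&0=0 -> 0000
State from step 3 equals state from step 2 -> cycle length 1

Answer: 1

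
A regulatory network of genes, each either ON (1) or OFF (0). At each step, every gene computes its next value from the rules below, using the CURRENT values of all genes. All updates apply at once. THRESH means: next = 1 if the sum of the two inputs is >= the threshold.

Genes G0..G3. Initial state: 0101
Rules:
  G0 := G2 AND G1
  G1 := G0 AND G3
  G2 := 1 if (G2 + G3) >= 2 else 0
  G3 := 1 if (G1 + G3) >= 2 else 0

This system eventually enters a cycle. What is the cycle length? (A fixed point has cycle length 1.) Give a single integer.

Step 0: 0101
Step 1: G0=G2&G1=0&1=0 G1=G0&G3=0&1=0 G2=(0+1>=2)=0 G3=(1+1>=2)=1 -> 0001
Step 2: G0=G2&G1=0&0=0 G1=G0&G3=0&1=0 G2=(0+1>=2)=0 G3=(0+1>=2)=0 -> 0000
Step 3: G0=G2&G1=0&0=0 G1=G0&G3=0&0=0 G2=(0+0>=2)=0 G3=(0+0>=2)=0 -> 0000
State from step 3 equals state from step 2 -> cycle length 1

Answer: 1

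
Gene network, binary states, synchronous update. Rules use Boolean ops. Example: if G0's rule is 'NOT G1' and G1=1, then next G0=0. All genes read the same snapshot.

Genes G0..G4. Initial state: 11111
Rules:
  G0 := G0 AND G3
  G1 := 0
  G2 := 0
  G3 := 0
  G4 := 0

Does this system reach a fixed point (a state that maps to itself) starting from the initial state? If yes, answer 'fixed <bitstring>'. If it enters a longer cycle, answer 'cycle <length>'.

Step 0: 11111
Step 1: G0=G0&G3=1&1=1 G1=0(const) G2=0(const) G3=0(const) G4=0(const) -> 10000
Step 2: G0=G0&G3=1&0=0 G1=0(const) G2=0(const) G3=0(const) G4=0(const) -> 00000
Step 3: G0=G0&G3=0&0=0 G1=0(const) G2=0(const) G3=0(const) G4=0(const) -> 00000
Fixed point reached at step 2: 00000

Answer: fixed 00000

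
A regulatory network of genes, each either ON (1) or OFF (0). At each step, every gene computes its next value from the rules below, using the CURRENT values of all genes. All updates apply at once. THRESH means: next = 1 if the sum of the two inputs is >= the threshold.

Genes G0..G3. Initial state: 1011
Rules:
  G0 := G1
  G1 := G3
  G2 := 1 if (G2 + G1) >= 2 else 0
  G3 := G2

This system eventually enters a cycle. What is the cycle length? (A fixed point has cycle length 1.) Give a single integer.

Answer: 1

Derivation:
Step 0: 1011
Step 1: G0=G1=0 G1=G3=1 G2=(1+0>=2)=0 G3=G2=1 -> 0101
Step 2: G0=G1=1 G1=G3=1 G2=(0+1>=2)=0 G3=G2=0 -> 1100
Step 3: G0=G1=1 G1=G3=0 G2=(0+1>=2)=0 G3=G2=0 -> 1000
Step 4: G0=G1=0 G1=G3=0 G2=(0+0>=2)=0 G3=G2=0 -> 0000
Step 5: G0=G1=0 G1=G3=0 G2=(0+0>=2)=0 G3=G2=0 -> 0000
State from step 5 equals state from step 4 -> cycle length 1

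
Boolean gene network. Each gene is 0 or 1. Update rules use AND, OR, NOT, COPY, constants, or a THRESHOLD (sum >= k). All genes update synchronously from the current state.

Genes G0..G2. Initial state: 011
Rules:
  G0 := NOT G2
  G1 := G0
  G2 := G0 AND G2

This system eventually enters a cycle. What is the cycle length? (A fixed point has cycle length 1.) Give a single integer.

Step 0: 011
Step 1: G0=NOT G2=NOT 1=0 G1=G0=0 G2=G0&G2=0&1=0 -> 000
Step 2: G0=NOT G2=NOT 0=1 G1=G0=0 G2=G0&G2=0&0=0 -> 100
Step 3: G0=NOT G2=NOT 0=1 G1=G0=1 G2=G0&G2=1&0=0 -> 110
Step 4: G0=NOT G2=NOT 0=1 G1=G0=1 G2=G0&G2=1&0=0 -> 110
State from step 4 equals state from step 3 -> cycle length 1

Answer: 1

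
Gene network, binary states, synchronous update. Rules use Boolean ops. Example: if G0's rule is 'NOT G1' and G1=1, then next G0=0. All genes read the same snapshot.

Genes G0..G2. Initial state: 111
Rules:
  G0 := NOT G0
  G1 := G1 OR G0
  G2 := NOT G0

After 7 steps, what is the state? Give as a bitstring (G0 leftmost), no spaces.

Step 1: G0=NOT G0=NOT 1=0 G1=G1|G0=1|1=1 G2=NOT G0=NOT 1=0 -> 010
Step 2: G0=NOT G0=NOT 0=1 G1=G1|G0=1|0=1 G2=NOT G0=NOT 0=1 -> 111
Step 3: G0=NOT G0=NOT 1=0 G1=G1|G0=1|1=1 G2=NOT G0=NOT 1=0 -> 010
Step 4: G0=NOT G0=NOT 0=1 G1=G1|G0=1|0=1 G2=NOT G0=NOT 0=1 -> 111
Step 5: G0=NOT G0=NOT 1=0 G1=G1|G0=1|1=1 G2=NOT G0=NOT 1=0 -> 010
Step 6: G0=NOT G0=NOT 0=1 G1=G1|G0=1|0=1 G2=NOT G0=NOT 0=1 -> 111
Step 7: G0=NOT G0=NOT 1=0 G1=G1|G0=1|1=1 G2=NOT G0=NOT 1=0 -> 010

010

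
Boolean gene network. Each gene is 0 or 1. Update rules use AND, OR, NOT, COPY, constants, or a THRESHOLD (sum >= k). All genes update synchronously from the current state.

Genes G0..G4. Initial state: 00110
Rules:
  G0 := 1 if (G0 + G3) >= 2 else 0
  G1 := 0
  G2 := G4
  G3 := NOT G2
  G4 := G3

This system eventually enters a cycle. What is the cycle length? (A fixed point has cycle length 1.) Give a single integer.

Step 0: 00110
Step 1: G0=(0+1>=2)=0 G1=0(const) G2=G4=0 G3=NOT G2=NOT 1=0 G4=G3=1 -> 00001
Step 2: G0=(0+0>=2)=0 G1=0(const) G2=G4=1 G3=NOT G2=NOT 0=1 G4=G3=0 -> 00110
State from step 2 equals state from step 0 -> cycle length 2

Answer: 2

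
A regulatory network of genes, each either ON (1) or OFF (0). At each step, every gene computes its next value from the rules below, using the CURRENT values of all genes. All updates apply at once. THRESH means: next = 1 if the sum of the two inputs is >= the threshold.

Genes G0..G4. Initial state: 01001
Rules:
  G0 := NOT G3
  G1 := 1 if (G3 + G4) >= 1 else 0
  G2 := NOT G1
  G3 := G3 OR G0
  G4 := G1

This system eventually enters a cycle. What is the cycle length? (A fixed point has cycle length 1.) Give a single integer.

Answer: 1

Derivation:
Step 0: 01001
Step 1: G0=NOT G3=NOT 0=1 G1=(0+1>=1)=1 G2=NOT G1=NOT 1=0 G3=G3|G0=0|0=0 G4=G1=1 -> 11001
Step 2: G0=NOT G3=NOT 0=1 G1=(0+1>=1)=1 G2=NOT G1=NOT 1=0 G3=G3|G0=0|1=1 G4=G1=1 -> 11011
Step 3: G0=NOT G3=NOT 1=0 G1=(1+1>=1)=1 G2=NOT G1=NOT 1=0 G3=G3|G0=1|1=1 G4=G1=1 -> 01011
Step 4: G0=NOT G3=NOT 1=0 G1=(1+1>=1)=1 G2=NOT G1=NOT 1=0 G3=G3|G0=1|0=1 G4=G1=1 -> 01011
State from step 4 equals state from step 3 -> cycle length 1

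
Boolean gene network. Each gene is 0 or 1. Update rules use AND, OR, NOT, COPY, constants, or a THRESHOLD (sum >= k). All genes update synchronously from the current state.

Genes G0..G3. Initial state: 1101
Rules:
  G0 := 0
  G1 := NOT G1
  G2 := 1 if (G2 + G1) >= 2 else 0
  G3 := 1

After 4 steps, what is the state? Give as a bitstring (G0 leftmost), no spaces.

Step 1: G0=0(const) G1=NOT G1=NOT 1=0 G2=(0+1>=2)=0 G3=1(const) -> 0001
Step 2: G0=0(const) G1=NOT G1=NOT 0=1 G2=(0+0>=2)=0 G3=1(const) -> 0101
Step 3: G0=0(const) G1=NOT G1=NOT 1=0 G2=(0+1>=2)=0 G3=1(const) -> 0001
Step 4: G0=0(const) G1=NOT G1=NOT 0=1 G2=(0+0>=2)=0 G3=1(const) -> 0101

0101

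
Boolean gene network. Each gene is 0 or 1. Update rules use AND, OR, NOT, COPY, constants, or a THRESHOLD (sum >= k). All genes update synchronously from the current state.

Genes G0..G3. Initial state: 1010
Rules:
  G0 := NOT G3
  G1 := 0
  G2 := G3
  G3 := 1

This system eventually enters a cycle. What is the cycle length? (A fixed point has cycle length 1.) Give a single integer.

Step 0: 1010
Step 1: G0=NOT G3=NOT 0=1 G1=0(const) G2=G3=0 G3=1(const) -> 1001
Step 2: G0=NOT G3=NOT 1=0 G1=0(const) G2=G3=1 G3=1(const) -> 0011
Step 3: G0=NOT G3=NOT 1=0 G1=0(const) G2=G3=1 G3=1(const) -> 0011
State from step 3 equals state from step 2 -> cycle length 1

Answer: 1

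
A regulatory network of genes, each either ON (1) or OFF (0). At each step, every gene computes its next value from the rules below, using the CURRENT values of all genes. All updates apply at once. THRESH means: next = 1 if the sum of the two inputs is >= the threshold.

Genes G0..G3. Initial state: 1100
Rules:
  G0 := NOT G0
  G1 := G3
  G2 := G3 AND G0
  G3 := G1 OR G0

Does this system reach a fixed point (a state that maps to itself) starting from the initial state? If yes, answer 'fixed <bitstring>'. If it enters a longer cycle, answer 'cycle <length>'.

Step 0: 1100
Step 1: G0=NOT G0=NOT 1=0 G1=G3=0 G2=G3&G0=0&1=0 G3=G1|G0=1|1=1 -> 0001
Step 2: G0=NOT G0=NOT 0=1 G1=G3=1 G2=G3&G0=1&0=0 G3=G1|G0=0|0=0 -> 1100
Cycle of length 2 starting at step 0 -> no fixed point

Answer: cycle 2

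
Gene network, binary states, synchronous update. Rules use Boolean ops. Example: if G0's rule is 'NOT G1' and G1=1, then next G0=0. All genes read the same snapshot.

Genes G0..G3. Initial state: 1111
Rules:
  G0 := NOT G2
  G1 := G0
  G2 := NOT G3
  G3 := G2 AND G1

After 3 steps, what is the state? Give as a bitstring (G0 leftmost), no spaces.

Step 1: G0=NOT G2=NOT 1=0 G1=G0=1 G2=NOT G3=NOT 1=0 G3=G2&G1=1&1=1 -> 0101
Step 2: G0=NOT G2=NOT 0=1 G1=G0=0 G2=NOT G3=NOT 1=0 G3=G2&G1=0&1=0 -> 1000
Step 3: G0=NOT G2=NOT 0=1 G1=G0=1 G2=NOT G3=NOT 0=1 G3=G2&G1=0&0=0 -> 1110

1110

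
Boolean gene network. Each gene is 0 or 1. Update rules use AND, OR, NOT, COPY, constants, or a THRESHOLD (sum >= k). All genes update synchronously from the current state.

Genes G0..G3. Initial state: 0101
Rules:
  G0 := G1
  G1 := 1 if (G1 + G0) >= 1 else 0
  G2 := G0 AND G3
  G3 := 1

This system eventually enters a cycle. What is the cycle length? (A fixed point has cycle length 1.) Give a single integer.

Answer: 1

Derivation:
Step 0: 0101
Step 1: G0=G1=1 G1=(1+0>=1)=1 G2=G0&G3=0&1=0 G3=1(const) -> 1101
Step 2: G0=G1=1 G1=(1+1>=1)=1 G2=G0&G3=1&1=1 G3=1(const) -> 1111
Step 3: G0=G1=1 G1=(1+1>=1)=1 G2=G0&G3=1&1=1 G3=1(const) -> 1111
State from step 3 equals state from step 2 -> cycle length 1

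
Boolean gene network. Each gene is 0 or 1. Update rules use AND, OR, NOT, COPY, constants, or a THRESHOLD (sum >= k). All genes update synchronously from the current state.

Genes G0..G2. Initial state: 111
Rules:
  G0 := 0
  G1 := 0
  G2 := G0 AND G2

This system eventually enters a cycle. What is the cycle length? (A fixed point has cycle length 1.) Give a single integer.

Answer: 1

Derivation:
Step 0: 111
Step 1: G0=0(const) G1=0(const) G2=G0&G2=1&1=1 -> 001
Step 2: G0=0(const) G1=0(const) G2=G0&G2=0&1=0 -> 000
Step 3: G0=0(const) G1=0(const) G2=G0&G2=0&0=0 -> 000
State from step 3 equals state from step 2 -> cycle length 1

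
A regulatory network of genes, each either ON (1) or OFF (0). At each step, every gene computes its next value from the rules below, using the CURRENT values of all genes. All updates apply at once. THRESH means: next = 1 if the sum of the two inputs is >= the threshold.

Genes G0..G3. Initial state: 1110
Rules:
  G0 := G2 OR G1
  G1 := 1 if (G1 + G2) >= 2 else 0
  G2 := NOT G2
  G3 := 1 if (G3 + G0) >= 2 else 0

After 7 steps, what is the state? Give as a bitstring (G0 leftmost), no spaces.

Step 1: G0=G2|G1=1|1=1 G1=(1+1>=2)=1 G2=NOT G2=NOT 1=0 G3=(0+1>=2)=0 -> 1100
Step 2: G0=G2|G1=0|1=1 G1=(1+0>=2)=0 G2=NOT G2=NOT 0=1 G3=(0+1>=2)=0 -> 1010
Step 3: G0=G2|G1=1|0=1 G1=(0+1>=2)=0 G2=NOT G2=NOT 1=0 G3=(0+1>=2)=0 -> 1000
Step 4: G0=G2|G1=0|0=0 G1=(0+0>=2)=0 G2=NOT G2=NOT 0=1 G3=(0+1>=2)=0 -> 0010
Step 5: G0=G2|G1=1|0=1 G1=(0+1>=2)=0 G2=NOT G2=NOT 1=0 G3=(0+0>=2)=0 -> 1000
Step 6: G0=G2|G1=0|0=0 G1=(0+0>=2)=0 G2=NOT G2=NOT 0=1 G3=(0+1>=2)=0 -> 0010
Step 7: G0=G2|G1=1|0=1 G1=(0+1>=2)=0 G2=NOT G2=NOT 1=0 G3=(0+0>=2)=0 -> 1000

1000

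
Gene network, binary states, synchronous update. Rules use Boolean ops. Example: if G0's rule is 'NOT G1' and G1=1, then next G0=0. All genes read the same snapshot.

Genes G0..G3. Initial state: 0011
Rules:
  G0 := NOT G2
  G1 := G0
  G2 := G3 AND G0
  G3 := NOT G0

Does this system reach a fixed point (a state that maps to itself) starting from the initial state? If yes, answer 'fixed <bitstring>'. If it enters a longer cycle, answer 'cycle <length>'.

Step 0: 0011
Step 1: G0=NOT G2=NOT 1=0 G1=G0=0 G2=G3&G0=1&0=0 G3=NOT G0=NOT 0=1 -> 0001
Step 2: G0=NOT G2=NOT 0=1 G1=G0=0 G2=G3&G0=1&0=0 G3=NOT G0=NOT 0=1 -> 1001
Step 3: G0=NOT G2=NOT 0=1 G1=G0=1 G2=G3&G0=1&1=1 G3=NOT G0=NOT 1=0 -> 1110
Step 4: G0=NOT G2=NOT 1=0 G1=G0=1 G2=G3&G0=0&1=0 G3=NOT G0=NOT 1=0 -> 0100
Step 5: G0=NOT G2=NOT 0=1 G1=G0=0 G2=G3&G0=0&0=0 G3=NOT G0=NOT 0=1 -> 1001
Cycle of length 3 starting at step 2 -> no fixed point

Answer: cycle 3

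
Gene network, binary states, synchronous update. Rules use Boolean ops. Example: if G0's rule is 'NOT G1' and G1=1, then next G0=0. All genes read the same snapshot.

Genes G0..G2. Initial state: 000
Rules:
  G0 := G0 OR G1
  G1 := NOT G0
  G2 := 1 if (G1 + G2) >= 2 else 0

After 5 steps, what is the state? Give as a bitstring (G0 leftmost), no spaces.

Step 1: G0=G0|G1=0|0=0 G1=NOT G0=NOT 0=1 G2=(0+0>=2)=0 -> 010
Step 2: G0=G0|G1=0|1=1 G1=NOT G0=NOT 0=1 G2=(1+0>=2)=0 -> 110
Step 3: G0=G0|G1=1|1=1 G1=NOT G0=NOT 1=0 G2=(1+0>=2)=0 -> 100
Step 4: G0=G0|G1=1|0=1 G1=NOT G0=NOT 1=0 G2=(0+0>=2)=0 -> 100
Step 5: G0=G0|G1=1|0=1 G1=NOT G0=NOT 1=0 G2=(0+0>=2)=0 -> 100

100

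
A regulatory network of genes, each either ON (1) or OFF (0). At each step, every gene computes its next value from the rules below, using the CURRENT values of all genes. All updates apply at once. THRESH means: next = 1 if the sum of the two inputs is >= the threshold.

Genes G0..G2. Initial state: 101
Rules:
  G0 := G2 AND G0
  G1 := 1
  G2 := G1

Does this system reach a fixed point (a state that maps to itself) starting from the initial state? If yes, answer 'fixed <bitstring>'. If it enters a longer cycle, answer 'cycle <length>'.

Step 0: 101
Step 1: G0=G2&G0=1&1=1 G1=1(const) G2=G1=0 -> 110
Step 2: G0=G2&G0=0&1=0 G1=1(const) G2=G1=1 -> 011
Step 3: G0=G2&G0=1&0=0 G1=1(const) G2=G1=1 -> 011
Fixed point reached at step 2: 011

Answer: fixed 011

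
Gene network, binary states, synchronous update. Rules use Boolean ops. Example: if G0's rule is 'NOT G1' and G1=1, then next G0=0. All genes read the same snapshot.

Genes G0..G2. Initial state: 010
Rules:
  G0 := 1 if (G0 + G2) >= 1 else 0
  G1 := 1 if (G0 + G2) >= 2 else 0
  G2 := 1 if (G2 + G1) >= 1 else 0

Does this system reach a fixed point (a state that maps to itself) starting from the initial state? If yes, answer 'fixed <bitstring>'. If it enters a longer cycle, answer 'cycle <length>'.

Step 0: 010
Step 1: G0=(0+0>=1)=0 G1=(0+0>=2)=0 G2=(0+1>=1)=1 -> 001
Step 2: G0=(0+1>=1)=1 G1=(0+1>=2)=0 G2=(1+0>=1)=1 -> 101
Step 3: G0=(1+1>=1)=1 G1=(1+1>=2)=1 G2=(1+0>=1)=1 -> 111
Step 4: G0=(1+1>=1)=1 G1=(1+1>=2)=1 G2=(1+1>=1)=1 -> 111
Fixed point reached at step 3: 111

Answer: fixed 111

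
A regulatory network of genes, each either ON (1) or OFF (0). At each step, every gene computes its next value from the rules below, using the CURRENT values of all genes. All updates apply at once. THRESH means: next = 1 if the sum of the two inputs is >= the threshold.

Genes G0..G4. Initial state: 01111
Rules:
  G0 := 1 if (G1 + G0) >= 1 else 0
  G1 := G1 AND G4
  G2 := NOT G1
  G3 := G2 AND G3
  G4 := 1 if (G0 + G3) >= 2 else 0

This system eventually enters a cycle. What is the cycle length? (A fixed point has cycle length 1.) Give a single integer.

Step 0: 01111
Step 1: G0=(1+0>=1)=1 G1=G1&G4=1&1=1 G2=NOT G1=NOT 1=0 G3=G2&G3=1&1=1 G4=(0+1>=2)=0 -> 11010
Step 2: G0=(1+1>=1)=1 G1=G1&G4=1&0=0 G2=NOT G1=NOT 1=0 G3=G2&G3=0&1=0 G4=(1+1>=2)=1 -> 10001
Step 3: G0=(0+1>=1)=1 G1=G1&G4=0&1=0 G2=NOT G1=NOT 0=1 G3=G2&G3=0&0=0 G4=(1+0>=2)=0 -> 10100
Step 4: G0=(0+1>=1)=1 G1=G1&G4=0&0=0 G2=NOT G1=NOT 0=1 G3=G2&G3=1&0=0 G4=(1+0>=2)=0 -> 10100
State from step 4 equals state from step 3 -> cycle length 1

Answer: 1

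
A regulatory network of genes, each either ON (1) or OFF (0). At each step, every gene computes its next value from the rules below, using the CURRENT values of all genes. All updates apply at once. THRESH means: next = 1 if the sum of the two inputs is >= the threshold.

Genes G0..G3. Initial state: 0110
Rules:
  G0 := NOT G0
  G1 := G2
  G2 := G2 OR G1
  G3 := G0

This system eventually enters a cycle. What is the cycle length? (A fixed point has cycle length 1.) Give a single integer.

Step 0: 0110
Step 1: G0=NOT G0=NOT 0=1 G1=G2=1 G2=G2|G1=1|1=1 G3=G0=0 -> 1110
Step 2: G0=NOT G0=NOT 1=0 G1=G2=1 G2=G2|G1=1|1=1 G3=G0=1 -> 0111
Step 3: G0=NOT G0=NOT 0=1 G1=G2=1 G2=G2|G1=1|1=1 G3=G0=0 -> 1110
State from step 3 equals state from step 1 -> cycle length 2

Answer: 2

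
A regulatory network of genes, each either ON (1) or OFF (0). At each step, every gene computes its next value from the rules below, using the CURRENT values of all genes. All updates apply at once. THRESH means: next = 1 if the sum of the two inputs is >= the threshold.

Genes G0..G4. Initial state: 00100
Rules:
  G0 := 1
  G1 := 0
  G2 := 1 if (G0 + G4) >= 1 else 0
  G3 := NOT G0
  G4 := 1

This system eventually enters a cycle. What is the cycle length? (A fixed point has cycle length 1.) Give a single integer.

Step 0: 00100
Step 1: G0=1(const) G1=0(const) G2=(0+0>=1)=0 G3=NOT G0=NOT 0=1 G4=1(const) -> 10011
Step 2: G0=1(const) G1=0(const) G2=(1+1>=1)=1 G3=NOT G0=NOT 1=0 G4=1(const) -> 10101
Step 3: G0=1(const) G1=0(const) G2=(1+1>=1)=1 G3=NOT G0=NOT 1=0 G4=1(const) -> 10101
State from step 3 equals state from step 2 -> cycle length 1

Answer: 1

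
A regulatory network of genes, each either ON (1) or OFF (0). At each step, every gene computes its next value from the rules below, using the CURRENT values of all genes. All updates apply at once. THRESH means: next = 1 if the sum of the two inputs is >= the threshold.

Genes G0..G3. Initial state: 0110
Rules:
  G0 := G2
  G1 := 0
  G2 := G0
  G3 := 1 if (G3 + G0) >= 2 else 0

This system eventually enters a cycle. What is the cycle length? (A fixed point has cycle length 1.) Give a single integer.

Step 0: 0110
Step 1: G0=G2=1 G1=0(const) G2=G0=0 G3=(0+0>=2)=0 -> 1000
Step 2: G0=G2=0 G1=0(const) G2=G0=1 G3=(0+1>=2)=0 -> 0010
Step 3: G0=G2=1 G1=0(const) G2=G0=0 G3=(0+0>=2)=0 -> 1000
State from step 3 equals state from step 1 -> cycle length 2

Answer: 2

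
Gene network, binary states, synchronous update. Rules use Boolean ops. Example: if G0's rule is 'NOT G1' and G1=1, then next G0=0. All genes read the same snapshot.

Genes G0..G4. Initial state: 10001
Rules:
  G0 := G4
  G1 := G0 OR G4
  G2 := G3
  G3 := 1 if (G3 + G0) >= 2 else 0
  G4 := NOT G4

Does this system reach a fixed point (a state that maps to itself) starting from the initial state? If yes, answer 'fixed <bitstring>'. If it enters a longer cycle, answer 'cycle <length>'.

Answer: cycle 2

Derivation:
Step 0: 10001
Step 1: G0=G4=1 G1=G0|G4=1|1=1 G2=G3=0 G3=(0+1>=2)=0 G4=NOT G4=NOT 1=0 -> 11000
Step 2: G0=G4=0 G1=G0|G4=1|0=1 G2=G3=0 G3=(0+1>=2)=0 G4=NOT G4=NOT 0=1 -> 01001
Step 3: G0=G4=1 G1=G0|G4=0|1=1 G2=G3=0 G3=(0+0>=2)=0 G4=NOT G4=NOT 1=0 -> 11000
Cycle of length 2 starting at step 1 -> no fixed point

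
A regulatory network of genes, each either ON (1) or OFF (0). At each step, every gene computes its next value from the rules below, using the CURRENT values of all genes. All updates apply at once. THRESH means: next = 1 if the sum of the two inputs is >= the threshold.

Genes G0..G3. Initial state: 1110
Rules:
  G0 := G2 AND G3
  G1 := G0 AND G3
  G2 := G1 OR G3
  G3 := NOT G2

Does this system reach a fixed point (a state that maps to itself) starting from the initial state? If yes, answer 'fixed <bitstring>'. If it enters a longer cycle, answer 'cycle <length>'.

Step 0: 1110
Step 1: G0=G2&G3=1&0=0 G1=G0&G3=1&0=0 G2=G1|G3=1|0=1 G3=NOT G2=NOT 1=0 -> 0010
Step 2: G0=G2&G3=1&0=0 G1=G0&G3=0&0=0 G2=G1|G3=0|0=0 G3=NOT G2=NOT 1=0 -> 0000
Step 3: G0=G2&G3=0&0=0 G1=G0&G3=0&0=0 G2=G1|G3=0|0=0 G3=NOT G2=NOT 0=1 -> 0001
Step 4: G0=G2&G3=0&1=0 G1=G0&G3=0&1=0 G2=G1|G3=0|1=1 G3=NOT G2=NOT 0=1 -> 0011
Step 5: G0=G2&G3=1&1=1 G1=G0&G3=0&1=0 G2=G1|G3=0|1=1 G3=NOT G2=NOT 1=0 -> 1010
Step 6: G0=G2&G3=1&0=0 G1=G0&G3=1&0=0 G2=G1|G3=0|0=0 G3=NOT G2=NOT 1=0 -> 0000
Cycle of length 4 starting at step 2 -> no fixed point

Answer: cycle 4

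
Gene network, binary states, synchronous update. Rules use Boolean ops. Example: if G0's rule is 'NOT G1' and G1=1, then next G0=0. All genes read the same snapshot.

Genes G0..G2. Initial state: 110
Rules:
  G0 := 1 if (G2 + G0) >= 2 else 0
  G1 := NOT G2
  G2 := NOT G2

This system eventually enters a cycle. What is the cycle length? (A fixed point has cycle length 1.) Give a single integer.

Answer: 2

Derivation:
Step 0: 110
Step 1: G0=(0+1>=2)=0 G1=NOT G2=NOT 0=1 G2=NOT G2=NOT 0=1 -> 011
Step 2: G0=(1+0>=2)=0 G1=NOT G2=NOT 1=0 G2=NOT G2=NOT 1=0 -> 000
Step 3: G0=(0+0>=2)=0 G1=NOT G2=NOT 0=1 G2=NOT G2=NOT 0=1 -> 011
State from step 3 equals state from step 1 -> cycle length 2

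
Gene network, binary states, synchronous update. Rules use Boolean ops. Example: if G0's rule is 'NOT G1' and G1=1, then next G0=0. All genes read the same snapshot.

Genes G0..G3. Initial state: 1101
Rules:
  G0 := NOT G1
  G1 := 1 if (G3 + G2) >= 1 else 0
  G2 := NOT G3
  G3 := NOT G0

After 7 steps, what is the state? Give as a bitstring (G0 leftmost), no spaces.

Step 1: G0=NOT G1=NOT 1=0 G1=(1+0>=1)=1 G2=NOT G3=NOT 1=0 G3=NOT G0=NOT 1=0 -> 0100
Step 2: G0=NOT G1=NOT 1=0 G1=(0+0>=1)=0 G2=NOT G3=NOT 0=1 G3=NOT G0=NOT 0=1 -> 0011
Step 3: G0=NOT G1=NOT 0=1 G1=(1+1>=1)=1 G2=NOT G3=NOT 1=0 G3=NOT G0=NOT 0=1 -> 1101
Step 4: G0=NOT G1=NOT 1=0 G1=(1+0>=1)=1 G2=NOT G3=NOT 1=0 G3=NOT G0=NOT 1=0 -> 0100
Step 5: G0=NOT G1=NOT 1=0 G1=(0+0>=1)=0 G2=NOT G3=NOT 0=1 G3=NOT G0=NOT 0=1 -> 0011
Step 6: G0=NOT G1=NOT 0=1 G1=(1+1>=1)=1 G2=NOT G3=NOT 1=0 G3=NOT G0=NOT 0=1 -> 1101
Step 7: G0=NOT G1=NOT 1=0 G1=(1+0>=1)=1 G2=NOT G3=NOT 1=0 G3=NOT G0=NOT 1=0 -> 0100

0100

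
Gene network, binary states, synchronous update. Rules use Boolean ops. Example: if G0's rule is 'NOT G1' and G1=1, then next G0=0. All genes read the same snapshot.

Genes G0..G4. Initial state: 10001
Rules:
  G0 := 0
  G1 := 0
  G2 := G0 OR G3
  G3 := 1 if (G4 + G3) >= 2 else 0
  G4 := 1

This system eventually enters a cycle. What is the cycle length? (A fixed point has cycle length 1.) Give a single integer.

Answer: 1

Derivation:
Step 0: 10001
Step 1: G0=0(const) G1=0(const) G2=G0|G3=1|0=1 G3=(1+0>=2)=0 G4=1(const) -> 00101
Step 2: G0=0(const) G1=0(const) G2=G0|G3=0|0=0 G3=(1+0>=2)=0 G4=1(const) -> 00001
Step 3: G0=0(const) G1=0(const) G2=G0|G3=0|0=0 G3=(1+0>=2)=0 G4=1(const) -> 00001
State from step 3 equals state from step 2 -> cycle length 1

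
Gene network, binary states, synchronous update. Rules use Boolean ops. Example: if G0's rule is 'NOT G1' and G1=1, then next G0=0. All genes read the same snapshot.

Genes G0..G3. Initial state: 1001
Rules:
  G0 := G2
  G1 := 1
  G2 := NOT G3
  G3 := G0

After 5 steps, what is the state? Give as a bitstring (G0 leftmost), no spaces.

Step 1: G0=G2=0 G1=1(const) G2=NOT G3=NOT 1=0 G3=G0=1 -> 0101
Step 2: G0=G2=0 G1=1(const) G2=NOT G3=NOT 1=0 G3=G0=0 -> 0100
Step 3: G0=G2=0 G1=1(const) G2=NOT G3=NOT 0=1 G3=G0=0 -> 0110
Step 4: G0=G2=1 G1=1(const) G2=NOT G3=NOT 0=1 G3=G0=0 -> 1110
Step 5: G0=G2=1 G1=1(const) G2=NOT G3=NOT 0=1 G3=G0=1 -> 1111

1111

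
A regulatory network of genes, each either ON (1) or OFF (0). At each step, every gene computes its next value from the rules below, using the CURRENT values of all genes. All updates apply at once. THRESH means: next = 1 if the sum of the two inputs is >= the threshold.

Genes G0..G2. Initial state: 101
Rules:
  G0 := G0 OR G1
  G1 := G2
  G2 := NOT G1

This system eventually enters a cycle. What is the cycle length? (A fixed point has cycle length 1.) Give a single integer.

Answer: 4

Derivation:
Step 0: 101
Step 1: G0=G0|G1=1|0=1 G1=G2=1 G2=NOT G1=NOT 0=1 -> 111
Step 2: G0=G0|G1=1|1=1 G1=G2=1 G2=NOT G1=NOT 1=0 -> 110
Step 3: G0=G0|G1=1|1=1 G1=G2=0 G2=NOT G1=NOT 1=0 -> 100
Step 4: G0=G0|G1=1|0=1 G1=G2=0 G2=NOT G1=NOT 0=1 -> 101
State from step 4 equals state from step 0 -> cycle length 4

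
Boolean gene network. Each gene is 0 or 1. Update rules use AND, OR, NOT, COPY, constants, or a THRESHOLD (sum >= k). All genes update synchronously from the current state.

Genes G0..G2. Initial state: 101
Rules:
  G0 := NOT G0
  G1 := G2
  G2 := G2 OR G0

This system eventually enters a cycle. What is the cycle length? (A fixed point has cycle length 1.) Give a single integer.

Answer: 2

Derivation:
Step 0: 101
Step 1: G0=NOT G0=NOT 1=0 G1=G2=1 G2=G2|G0=1|1=1 -> 011
Step 2: G0=NOT G0=NOT 0=1 G1=G2=1 G2=G2|G0=1|0=1 -> 111
Step 3: G0=NOT G0=NOT 1=0 G1=G2=1 G2=G2|G0=1|1=1 -> 011
State from step 3 equals state from step 1 -> cycle length 2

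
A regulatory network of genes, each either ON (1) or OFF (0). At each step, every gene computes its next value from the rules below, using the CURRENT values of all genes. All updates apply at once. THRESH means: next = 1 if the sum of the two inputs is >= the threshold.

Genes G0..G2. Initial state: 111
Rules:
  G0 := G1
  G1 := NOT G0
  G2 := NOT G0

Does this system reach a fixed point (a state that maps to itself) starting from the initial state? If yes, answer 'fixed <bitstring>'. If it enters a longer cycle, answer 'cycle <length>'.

Step 0: 111
Step 1: G0=G1=1 G1=NOT G0=NOT 1=0 G2=NOT G0=NOT 1=0 -> 100
Step 2: G0=G1=0 G1=NOT G0=NOT 1=0 G2=NOT G0=NOT 1=0 -> 000
Step 3: G0=G1=0 G1=NOT G0=NOT 0=1 G2=NOT G0=NOT 0=1 -> 011
Step 4: G0=G1=1 G1=NOT G0=NOT 0=1 G2=NOT G0=NOT 0=1 -> 111
Cycle of length 4 starting at step 0 -> no fixed point

Answer: cycle 4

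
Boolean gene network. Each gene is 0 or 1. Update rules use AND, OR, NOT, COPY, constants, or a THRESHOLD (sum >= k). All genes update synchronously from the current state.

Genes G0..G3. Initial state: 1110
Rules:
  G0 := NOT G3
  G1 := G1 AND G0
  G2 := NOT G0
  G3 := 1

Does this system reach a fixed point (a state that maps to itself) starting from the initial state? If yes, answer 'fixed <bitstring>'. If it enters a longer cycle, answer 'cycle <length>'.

Step 0: 1110
Step 1: G0=NOT G3=NOT 0=1 G1=G1&G0=1&1=1 G2=NOT G0=NOT 1=0 G3=1(const) -> 1101
Step 2: G0=NOT G3=NOT 1=0 G1=G1&G0=1&1=1 G2=NOT G0=NOT 1=0 G3=1(const) -> 0101
Step 3: G0=NOT G3=NOT 1=0 G1=G1&G0=1&0=0 G2=NOT G0=NOT 0=1 G3=1(const) -> 0011
Step 4: G0=NOT G3=NOT 1=0 G1=G1&G0=0&0=0 G2=NOT G0=NOT 0=1 G3=1(const) -> 0011
Fixed point reached at step 3: 0011

Answer: fixed 0011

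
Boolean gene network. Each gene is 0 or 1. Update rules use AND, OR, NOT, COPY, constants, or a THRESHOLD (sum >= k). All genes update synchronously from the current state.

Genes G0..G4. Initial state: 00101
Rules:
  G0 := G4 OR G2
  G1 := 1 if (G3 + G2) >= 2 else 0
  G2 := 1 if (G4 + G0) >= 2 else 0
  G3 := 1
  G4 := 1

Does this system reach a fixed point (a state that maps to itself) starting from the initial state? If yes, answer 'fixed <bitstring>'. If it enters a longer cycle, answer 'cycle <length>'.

Answer: fixed 11111

Derivation:
Step 0: 00101
Step 1: G0=G4|G2=1|1=1 G1=(0+1>=2)=0 G2=(1+0>=2)=0 G3=1(const) G4=1(const) -> 10011
Step 2: G0=G4|G2=1|0=1 G1=(1+0>=2)=0 G2=(1+1>=2)=1 G3=1(const) G4=1(const) -> 10111
Step 3: G0=G4|G2=1|1=1 G1=(1+1>=2)=1 G2=(1+1>=2)=1 G3=1(const) G4=1(const) -> 11111
Step 4: G0=G4|G2=1|1=1 G1=(1+1>=2)=1 G2=(1+1>=2)=1 G3=1(const) G4=1(const) -> 11111
Fixed point reached at step 3: 11111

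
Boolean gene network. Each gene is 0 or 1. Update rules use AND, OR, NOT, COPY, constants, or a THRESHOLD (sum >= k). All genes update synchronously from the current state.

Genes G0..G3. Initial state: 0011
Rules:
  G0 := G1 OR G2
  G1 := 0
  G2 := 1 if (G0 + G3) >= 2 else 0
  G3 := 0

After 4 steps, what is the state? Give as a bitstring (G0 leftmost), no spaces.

Step 1: G0=G1|G2=0|1=1 G1=0(const) G2=(0+1>=2)=0 G3=0(const) -> 1000
Step 2: G0=G1|G2=0|0=0 G1=0(const) G2=(1+0>=2)=0 G3=0(const) -> 0000
Step 3: G0=G1|G2=0|0=0 G1=0(const) G2=(0+0>=2)=0 G3=0(const) -> 0000
Step 4: G0=G1|G2=0|0=0 G1=0(const) G2=(0+0>=2)=0 G3=0(const) -> 0000

0000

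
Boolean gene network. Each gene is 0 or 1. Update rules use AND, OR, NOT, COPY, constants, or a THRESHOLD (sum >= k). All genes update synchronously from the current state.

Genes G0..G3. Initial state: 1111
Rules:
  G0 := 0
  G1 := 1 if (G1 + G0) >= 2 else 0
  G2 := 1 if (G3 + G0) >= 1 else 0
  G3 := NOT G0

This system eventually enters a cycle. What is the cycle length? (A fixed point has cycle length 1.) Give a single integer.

Step 0: 1111
Step 1: G0=0(const) G1=(1+1>=2)=1 G2=(1+1>=1)=1 G3=NOT G0=NOT 1=0 -> 0110
Step 2: G0=0(const) G1=(1+0>=2)=0 G2=(0+0>=1)=0 G3=NOT G0=NOT 0=1 -> 0001
Step 3: G0=0(const) G1=(0+0>=2)=0 G2=(1+0>=1)=1 G3=NOT G0=NOT 0=1 -> 0011
Step 4: G0=0(const) G1=(0+0>=2)=0 G2=(1+0>=1)=1 G3=NOT G0=NOT 0=1 -> 0011
State from step 4 equals state from step 3 -> cycle length 1

Answer: 1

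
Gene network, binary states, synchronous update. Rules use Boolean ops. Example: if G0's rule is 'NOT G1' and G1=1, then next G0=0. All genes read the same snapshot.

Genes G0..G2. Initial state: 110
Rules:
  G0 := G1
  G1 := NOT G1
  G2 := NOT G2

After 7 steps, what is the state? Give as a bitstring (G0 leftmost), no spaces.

Step 1: G0=G1=1 G1=NOT G1=NOT 1=0 G2=NOT G2=NOT 0=1 -> 101
Step 2: G0=G1=0 G1=NOT G1=NOT 0=1 G2=NOT G2=NOT 1=0 -> 010
Step 3: G0=G1=1 G1=NOT G1=NOT 1=0 G2=NOT G2=NOT 0=1 -> 101
Step 4: G0=G1=0 G1=NOT G1=NOT 0=1 G2=NOT G2=NOT 1=0 -> 010
Step 5: G0=G1=1 G1=NOT G1=NOT 1=0 G2=NOT G2=NOT 0=1 -> 101
Step 6: G0=G1=0 G1=NOT G1=NOT 0=1 G2=NOT G2=NOT 1=0 -> 010
Step 7: G0=G1=1 G1=NOT G1=NOT 1=0 G2=NOT G2=NOT 0=1 -> 101

101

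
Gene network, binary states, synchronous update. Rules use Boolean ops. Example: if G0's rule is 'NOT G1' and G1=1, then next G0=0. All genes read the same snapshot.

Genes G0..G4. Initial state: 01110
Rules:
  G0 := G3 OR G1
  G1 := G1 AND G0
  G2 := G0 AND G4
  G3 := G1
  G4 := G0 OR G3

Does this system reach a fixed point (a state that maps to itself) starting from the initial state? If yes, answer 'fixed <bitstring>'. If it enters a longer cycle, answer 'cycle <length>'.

Answer: fixed 00000

Derivation:
Step 0: 01110
Step 1: G0=G3|G1=1|1=1 G1=G1&G0=1&0=0 G2=G0&G4=0&0=0 G3=G1=1 G4=G0|G3=0|1=1 -> 10011
Step 2: G0=G3|G1=1|0=1 G1=G1&G0=0&1=0 G2=G0&G4=1&1=1 G3=G1=0 G4=G0|G3=1|1=1 -> 10101
Step 3: G0=G3|G1=0|0=0 G1=G1&G0=0&1=0 G2=G0&G4=1&1=1 G3=G1=0 G4=G0|G3=1|0=1 -> 00101
Step 4: G0=G3|G1=0|0=0 G1=G1&G0=0&0=0 G2=G0&G4=0&1=0 G3=G1=0 G4=G0|G3=0|0=0 -> 00000
Step 5: G0=G3|G1=0|0=0 G1=G1&G0=0&0=0 G2=G0&G4=0&0=0 G3=G1=0 G4=G0|G3=0|0=0 -> 00000
Fixed point reached at step 4: 00000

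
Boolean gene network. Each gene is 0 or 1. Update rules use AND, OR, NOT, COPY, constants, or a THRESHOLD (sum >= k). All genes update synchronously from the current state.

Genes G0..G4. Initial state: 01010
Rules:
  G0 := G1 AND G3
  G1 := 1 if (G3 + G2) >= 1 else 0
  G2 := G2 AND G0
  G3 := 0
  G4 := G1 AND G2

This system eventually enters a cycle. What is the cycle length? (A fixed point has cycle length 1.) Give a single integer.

Step 0: 01010
Step 1: G0=G1&G3=1&1=1 G1=(1+0>=1)=1 G2=G2&G0=0&0=0 G3=0(const) G4=G1&G2=1&0=0 -> 11000
Step 2: G0=G1&G3=1&0=0 G1=(0+0>=1)=0 G2=G2&G0=0&1=0 G3=0(const) G4=G1&G2=1&0=0 -> 00000
Step 3: G0=G1&G3=0&0=0 G1=(0+0>=1)=0 G2=G2&G0=0&0=0 G3=0(const) G4=G1&G2=0&0=0 -> 00000
State from step 3 equals state from step 2 -> cycle length 1

Answer: 1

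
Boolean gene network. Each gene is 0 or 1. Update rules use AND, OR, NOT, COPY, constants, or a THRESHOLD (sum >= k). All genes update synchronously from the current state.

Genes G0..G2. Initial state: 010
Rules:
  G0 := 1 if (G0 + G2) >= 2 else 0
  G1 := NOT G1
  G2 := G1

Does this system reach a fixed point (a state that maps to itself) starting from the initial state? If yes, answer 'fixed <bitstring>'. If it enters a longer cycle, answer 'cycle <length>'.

Answer: cycle 2

Derivation:
Step 0: 010
Step 1: G0=(0+0>=2)=0 G1=NOT G1=NOT 1=0 G2=G1=1 -> 001
Step 2: G0=(0+1>=2)=0 G1=NOT G1=NOT 0=1 G2=G1=0 -> 010
Cycle of length 2 starting at step 0 -> no fixed point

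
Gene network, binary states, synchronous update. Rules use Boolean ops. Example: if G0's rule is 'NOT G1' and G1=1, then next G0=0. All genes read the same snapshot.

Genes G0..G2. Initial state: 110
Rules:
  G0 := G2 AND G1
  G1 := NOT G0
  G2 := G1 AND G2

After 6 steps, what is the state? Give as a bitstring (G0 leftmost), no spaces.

Step 1: G0=G2&G1=0&1=0 G1=NOT G0=NOT 1=0 G2=G1&G2=1&0=0 -> 000
Step 2: G0=G2&G1=0&0=0 G1=NOT G0=NOT 0=1 G2=G1&G2=0&0=0 -> 010
Step 3: G0=G2&G1=0&1=0 G1=NOT G0=NOT 0=1 G2=G1&G2=1&0=0 -> 010
Step 4: G0=G2&G1=0&1=0 G1=NOT G0=NOT 0=1 G2=G1&G2=1&0=0 -> 010
Step 5: G0=G2&G1=0&1=0 G1=NOT G0=NOT 0=1 G2=G1&G2=1&0=0 -> 010
Step 6: G0=G2&G1=0&1=0 G1=NOT G0=NOT 0=1 G2=G1&G2=1&0=0 -> 010

010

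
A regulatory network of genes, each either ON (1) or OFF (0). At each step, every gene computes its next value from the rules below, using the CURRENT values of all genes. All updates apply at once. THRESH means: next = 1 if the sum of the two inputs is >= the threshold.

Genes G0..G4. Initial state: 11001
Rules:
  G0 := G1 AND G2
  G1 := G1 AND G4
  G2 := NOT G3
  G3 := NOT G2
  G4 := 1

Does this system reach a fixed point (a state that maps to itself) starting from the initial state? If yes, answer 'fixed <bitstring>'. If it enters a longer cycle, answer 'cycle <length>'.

Answer: cycle 2

Derivation:
Step 0: 11001
Step 1: G0=G1&G2=1&0=0 G1=G1&G4=1&1=1 G2=NOT G3=NOT 0=1 G3=NOT G2=NOT 0=1 G4=1(const) -> 01111
Step 2: G0=G1&G2=1&1=1 G1=G1&G4=1&1=1 G2=NOT G3=NOT 1=0 G3=NOT G2=NOT 1=0 G4=1(const) -> 11001
Cycle of length 2 starting at step 0 -> no fixed point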